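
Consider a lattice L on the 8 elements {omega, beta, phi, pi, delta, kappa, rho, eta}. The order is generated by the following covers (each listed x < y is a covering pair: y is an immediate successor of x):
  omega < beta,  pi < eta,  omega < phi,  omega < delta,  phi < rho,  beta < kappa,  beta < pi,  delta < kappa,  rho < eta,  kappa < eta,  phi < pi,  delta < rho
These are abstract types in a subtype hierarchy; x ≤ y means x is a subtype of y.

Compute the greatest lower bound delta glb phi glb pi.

omega

Common lower bounds of {delta, phi, pi}: omega.
The greatest among these is omega.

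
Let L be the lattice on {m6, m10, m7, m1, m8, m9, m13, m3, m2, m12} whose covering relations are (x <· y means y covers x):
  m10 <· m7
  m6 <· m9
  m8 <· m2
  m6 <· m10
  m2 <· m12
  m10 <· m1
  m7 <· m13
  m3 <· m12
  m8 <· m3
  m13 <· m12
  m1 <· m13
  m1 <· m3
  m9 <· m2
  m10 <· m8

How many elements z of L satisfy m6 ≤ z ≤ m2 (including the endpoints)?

The interval [m6, m2] = {m10, m2, m6, m8, m9}, which has 5 elements.

5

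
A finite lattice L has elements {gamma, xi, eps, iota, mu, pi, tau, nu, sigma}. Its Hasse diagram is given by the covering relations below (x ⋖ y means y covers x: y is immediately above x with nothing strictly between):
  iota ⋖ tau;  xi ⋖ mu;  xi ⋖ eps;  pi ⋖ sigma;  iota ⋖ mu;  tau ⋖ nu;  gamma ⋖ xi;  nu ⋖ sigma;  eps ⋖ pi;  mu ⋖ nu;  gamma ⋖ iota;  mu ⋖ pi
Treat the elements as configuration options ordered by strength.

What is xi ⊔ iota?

mu

Common upper bounds of {xi, iota}: mu, nu, pi, sigma.
The least among these is mu.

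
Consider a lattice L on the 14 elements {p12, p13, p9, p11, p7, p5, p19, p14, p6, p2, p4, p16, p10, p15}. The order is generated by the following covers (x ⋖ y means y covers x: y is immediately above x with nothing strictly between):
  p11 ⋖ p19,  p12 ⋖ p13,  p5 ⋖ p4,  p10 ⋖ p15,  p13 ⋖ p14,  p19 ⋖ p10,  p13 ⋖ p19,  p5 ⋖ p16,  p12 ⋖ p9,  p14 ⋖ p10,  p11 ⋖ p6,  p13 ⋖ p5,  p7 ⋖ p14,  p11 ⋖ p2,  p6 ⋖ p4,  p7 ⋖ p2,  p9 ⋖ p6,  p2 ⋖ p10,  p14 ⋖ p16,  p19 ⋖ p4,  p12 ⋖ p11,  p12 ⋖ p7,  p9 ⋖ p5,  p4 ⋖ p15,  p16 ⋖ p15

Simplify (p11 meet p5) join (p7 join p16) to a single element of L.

p11 ∧ p5 = p12
p7 ∨ p16 = p16
p12 ∨ p16 = p16

p16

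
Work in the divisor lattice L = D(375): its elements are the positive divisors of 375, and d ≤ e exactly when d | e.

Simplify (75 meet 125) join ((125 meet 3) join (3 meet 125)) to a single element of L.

25

75 ∧ 125 = 25
125 ∧ 3 = 1
3 ∧ 125 = 1
1 ∨ 1 = 1
25 ∨ 1 = 25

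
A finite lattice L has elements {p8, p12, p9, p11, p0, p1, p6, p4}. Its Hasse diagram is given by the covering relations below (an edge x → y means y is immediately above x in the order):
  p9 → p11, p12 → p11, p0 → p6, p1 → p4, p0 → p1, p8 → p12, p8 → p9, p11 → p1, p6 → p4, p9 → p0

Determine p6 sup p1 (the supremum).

p4

Common upper bounds of {p6, p1}: p4.
The least among these is p4.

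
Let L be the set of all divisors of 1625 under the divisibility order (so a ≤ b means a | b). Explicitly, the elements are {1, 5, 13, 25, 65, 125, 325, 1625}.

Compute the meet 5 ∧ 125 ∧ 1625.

5

In the divisibility order, the meet is the greatest common divisor: gcd(5, 125, 1625) = 5.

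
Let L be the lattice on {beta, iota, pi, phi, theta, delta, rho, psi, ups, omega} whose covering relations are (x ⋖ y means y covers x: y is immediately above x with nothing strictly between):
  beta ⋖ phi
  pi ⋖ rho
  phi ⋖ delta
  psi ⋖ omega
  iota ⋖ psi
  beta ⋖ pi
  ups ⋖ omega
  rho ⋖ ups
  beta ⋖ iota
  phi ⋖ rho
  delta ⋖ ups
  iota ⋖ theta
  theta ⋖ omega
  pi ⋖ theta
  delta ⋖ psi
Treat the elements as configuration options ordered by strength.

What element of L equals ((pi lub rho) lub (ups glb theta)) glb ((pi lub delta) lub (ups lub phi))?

pi ∨ rho = rho
ups ∧ theta = pi
rho ∨ pi = rho
pi ∨ delta = ups
ups ∨ phi = ups
ups ∨ ups = ups
rho ∧ ups = rho

rho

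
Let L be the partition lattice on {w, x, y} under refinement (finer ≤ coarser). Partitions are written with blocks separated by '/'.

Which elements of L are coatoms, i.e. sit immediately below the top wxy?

w/xy, wx/y, wy/x

The coatoms are exactly the elements covered by wxy: w/xy, wx/y, wy/x.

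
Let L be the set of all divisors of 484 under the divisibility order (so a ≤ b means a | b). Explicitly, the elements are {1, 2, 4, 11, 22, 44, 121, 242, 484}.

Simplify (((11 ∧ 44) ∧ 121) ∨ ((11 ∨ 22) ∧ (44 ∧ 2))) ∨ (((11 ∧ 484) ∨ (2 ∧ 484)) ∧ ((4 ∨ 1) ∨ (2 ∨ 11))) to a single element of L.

22

11 ∧ 44 = 11
11 ∧ 121 = 11
11 ∨ 22 = 22
44 ∧ 2 = 2
22 ∧ 2 = 2
11 ∨ 2 = 22
11 ∧ 484 = 11
2 ∧ 484 = 2
11 ∨ 2 = 22
4 ∨ 1 = 4
2 ∨ 11 = 22
4 ∨ 22 = 44
22 ∧ 44 = 22
22 ∨ 22 = 22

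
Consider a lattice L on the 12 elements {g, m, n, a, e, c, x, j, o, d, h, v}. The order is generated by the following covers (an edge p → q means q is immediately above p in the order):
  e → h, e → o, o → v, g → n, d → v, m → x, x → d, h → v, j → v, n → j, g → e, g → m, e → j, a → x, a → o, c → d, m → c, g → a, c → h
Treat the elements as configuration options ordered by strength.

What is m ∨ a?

x

Common upper bounds of {m, a}: d, v, x.
The least among these is x.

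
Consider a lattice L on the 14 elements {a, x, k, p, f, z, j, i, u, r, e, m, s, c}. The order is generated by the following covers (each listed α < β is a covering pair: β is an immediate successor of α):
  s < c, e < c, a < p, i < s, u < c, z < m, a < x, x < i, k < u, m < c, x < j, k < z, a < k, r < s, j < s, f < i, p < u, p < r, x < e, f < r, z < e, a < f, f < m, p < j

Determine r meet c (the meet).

Common lower bounds of {r, c}: a, f, p, r.
The greatest among these is r.

r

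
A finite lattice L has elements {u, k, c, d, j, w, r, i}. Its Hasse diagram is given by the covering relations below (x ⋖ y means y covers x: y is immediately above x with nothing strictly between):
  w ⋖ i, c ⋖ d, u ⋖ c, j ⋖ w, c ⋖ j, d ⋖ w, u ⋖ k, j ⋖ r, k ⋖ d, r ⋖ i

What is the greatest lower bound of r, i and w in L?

Common lower bounds of {r, i, w}: c, j, u.
The greatest among these is j.

j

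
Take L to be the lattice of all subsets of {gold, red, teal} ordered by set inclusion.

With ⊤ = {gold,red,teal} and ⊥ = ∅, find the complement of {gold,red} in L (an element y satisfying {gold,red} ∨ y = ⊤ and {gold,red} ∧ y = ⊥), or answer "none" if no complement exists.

{teal}

Need y with {gold,red} ∨ y = {gold,red,teal} and {gold,red} ∧ y = ∅.
Checking each element gives: {teal}.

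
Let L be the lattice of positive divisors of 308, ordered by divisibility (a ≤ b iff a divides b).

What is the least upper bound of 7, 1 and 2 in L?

In the divisibility order, the join is the least common multiple: lcm(7, 1, 2) = 14.

14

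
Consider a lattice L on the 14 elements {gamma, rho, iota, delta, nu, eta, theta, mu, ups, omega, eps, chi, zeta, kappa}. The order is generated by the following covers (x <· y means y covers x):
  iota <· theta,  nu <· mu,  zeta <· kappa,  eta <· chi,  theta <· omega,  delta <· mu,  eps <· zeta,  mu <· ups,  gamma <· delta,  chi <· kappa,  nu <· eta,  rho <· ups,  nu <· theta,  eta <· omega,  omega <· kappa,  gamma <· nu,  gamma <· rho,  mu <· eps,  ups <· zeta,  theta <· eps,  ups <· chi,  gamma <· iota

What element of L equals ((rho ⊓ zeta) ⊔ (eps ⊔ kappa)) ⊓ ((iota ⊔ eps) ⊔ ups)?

zeta

rho ∧ zeta = rho
eps ∨ kappa = kappa
rho ∨ kappa = kappa
iota ∨ eps = eps
eps ∨ ups = zeta
kappa ∧ zeta = zeta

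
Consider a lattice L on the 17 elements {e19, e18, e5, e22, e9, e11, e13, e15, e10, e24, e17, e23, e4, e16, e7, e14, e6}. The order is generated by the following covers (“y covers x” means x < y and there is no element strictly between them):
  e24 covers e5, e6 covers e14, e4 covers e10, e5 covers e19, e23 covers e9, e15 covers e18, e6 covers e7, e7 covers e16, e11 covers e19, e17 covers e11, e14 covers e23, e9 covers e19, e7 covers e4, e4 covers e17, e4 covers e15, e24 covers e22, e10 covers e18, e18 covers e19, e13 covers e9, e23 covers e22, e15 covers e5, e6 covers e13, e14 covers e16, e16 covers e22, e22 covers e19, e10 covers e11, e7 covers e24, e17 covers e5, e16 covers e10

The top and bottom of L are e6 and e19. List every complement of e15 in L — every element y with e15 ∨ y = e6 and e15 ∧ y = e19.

e13, e23, e9

Need y with e15 ∨ y = e6 and e15 ∧ y = e19.
Checking each element gives: e13, e23, e9.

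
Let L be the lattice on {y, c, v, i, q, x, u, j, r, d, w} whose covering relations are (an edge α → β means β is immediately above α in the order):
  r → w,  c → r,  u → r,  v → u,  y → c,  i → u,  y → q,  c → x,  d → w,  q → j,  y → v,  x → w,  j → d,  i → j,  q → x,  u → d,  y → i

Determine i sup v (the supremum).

u

Common upper bounds of {i, v}: d, r, u, w.
The least among these is u.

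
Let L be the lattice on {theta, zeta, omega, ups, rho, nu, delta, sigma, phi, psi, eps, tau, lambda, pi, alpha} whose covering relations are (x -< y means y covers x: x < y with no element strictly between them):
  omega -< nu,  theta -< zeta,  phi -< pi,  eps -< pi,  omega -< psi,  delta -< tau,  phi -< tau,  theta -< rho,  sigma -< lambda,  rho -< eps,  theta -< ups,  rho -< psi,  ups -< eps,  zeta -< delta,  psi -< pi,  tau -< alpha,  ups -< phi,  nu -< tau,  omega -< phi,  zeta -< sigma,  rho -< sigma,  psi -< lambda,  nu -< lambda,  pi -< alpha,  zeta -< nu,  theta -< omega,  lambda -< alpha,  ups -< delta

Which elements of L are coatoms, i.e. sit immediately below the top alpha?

The coatoms are exactly the elements covered by alpha: lambda, pi, tau.

lambda, pi, tau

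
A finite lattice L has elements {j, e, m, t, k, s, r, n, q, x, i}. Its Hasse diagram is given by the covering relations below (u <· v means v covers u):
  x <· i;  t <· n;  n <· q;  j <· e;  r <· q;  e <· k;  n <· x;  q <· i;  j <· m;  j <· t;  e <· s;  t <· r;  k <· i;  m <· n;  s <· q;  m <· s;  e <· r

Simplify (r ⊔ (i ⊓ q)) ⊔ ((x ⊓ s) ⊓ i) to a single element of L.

i ∧ q = q
r ∨ q = q
x ∧ s = m
m ∧ i = m
q ∨ m = q

q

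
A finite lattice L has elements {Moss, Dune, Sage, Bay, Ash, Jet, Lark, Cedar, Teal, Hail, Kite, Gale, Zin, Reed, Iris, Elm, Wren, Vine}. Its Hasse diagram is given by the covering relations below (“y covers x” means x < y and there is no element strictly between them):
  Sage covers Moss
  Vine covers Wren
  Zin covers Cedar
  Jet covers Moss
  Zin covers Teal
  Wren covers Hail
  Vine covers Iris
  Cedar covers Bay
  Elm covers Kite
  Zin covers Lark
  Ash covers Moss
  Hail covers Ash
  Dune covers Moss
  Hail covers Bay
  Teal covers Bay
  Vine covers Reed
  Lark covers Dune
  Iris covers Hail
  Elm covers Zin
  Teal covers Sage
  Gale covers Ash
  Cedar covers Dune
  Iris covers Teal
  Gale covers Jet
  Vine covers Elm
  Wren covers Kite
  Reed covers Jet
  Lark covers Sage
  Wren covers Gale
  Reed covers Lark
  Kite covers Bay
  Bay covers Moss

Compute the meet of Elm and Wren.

Kite

Common lower bounds of {Elm, Wren}: Bay, Kite, Moss.
The greatest among these is Kite.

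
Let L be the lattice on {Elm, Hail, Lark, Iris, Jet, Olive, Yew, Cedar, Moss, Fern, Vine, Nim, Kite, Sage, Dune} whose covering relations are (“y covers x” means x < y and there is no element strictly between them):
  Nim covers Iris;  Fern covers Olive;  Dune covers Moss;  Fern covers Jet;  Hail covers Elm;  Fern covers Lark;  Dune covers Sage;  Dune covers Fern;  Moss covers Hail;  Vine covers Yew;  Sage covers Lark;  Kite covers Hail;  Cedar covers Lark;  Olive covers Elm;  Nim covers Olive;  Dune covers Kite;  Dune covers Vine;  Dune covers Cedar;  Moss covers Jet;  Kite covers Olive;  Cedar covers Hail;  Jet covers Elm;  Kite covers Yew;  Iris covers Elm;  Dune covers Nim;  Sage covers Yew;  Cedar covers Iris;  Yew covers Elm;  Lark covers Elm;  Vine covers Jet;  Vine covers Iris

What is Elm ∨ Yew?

Common upper bounds of {Elm, Yew}: Dune, Kite, Sage, Vine, Yew.
The least among these is Yew.

Yew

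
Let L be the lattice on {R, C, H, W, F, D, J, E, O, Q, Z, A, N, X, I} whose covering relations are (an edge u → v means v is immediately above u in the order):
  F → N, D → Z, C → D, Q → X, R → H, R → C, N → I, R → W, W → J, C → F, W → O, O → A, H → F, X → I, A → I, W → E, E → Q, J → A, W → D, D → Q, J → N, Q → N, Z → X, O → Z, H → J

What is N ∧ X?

Q

Common lower bounds of {N, X}: C, D, E, Q, R, W.
The greatest among these is Q.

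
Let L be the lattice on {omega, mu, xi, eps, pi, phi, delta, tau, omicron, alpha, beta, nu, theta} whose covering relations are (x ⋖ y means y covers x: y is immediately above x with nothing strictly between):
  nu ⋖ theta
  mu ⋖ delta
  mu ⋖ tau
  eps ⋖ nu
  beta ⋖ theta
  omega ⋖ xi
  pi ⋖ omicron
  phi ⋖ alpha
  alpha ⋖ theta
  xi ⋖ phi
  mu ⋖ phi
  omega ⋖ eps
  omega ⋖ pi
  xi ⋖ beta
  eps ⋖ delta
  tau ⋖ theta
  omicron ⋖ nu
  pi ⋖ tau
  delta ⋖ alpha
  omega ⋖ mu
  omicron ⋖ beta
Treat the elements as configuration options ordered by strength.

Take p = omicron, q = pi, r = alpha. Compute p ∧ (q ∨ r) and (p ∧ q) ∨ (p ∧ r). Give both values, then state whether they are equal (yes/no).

omicron; pi; no

q ∨ r = theta, so p ∧ (q ∨ r) = omicron ∧ theta = omicron.
p ∧ q = pi and p ∧ r = omega, so (p ∧ q) ∨ (p ∧ r) = pi ∨ omega = pi.
Equal: no.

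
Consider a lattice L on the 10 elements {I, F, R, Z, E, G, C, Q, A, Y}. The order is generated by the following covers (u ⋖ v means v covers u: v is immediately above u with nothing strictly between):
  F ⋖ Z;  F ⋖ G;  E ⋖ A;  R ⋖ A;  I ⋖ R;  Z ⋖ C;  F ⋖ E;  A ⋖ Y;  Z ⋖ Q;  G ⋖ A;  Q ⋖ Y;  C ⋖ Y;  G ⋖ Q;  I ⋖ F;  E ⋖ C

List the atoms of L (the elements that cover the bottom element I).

F, R

The atoms are exactly the elements that cover I: F, R.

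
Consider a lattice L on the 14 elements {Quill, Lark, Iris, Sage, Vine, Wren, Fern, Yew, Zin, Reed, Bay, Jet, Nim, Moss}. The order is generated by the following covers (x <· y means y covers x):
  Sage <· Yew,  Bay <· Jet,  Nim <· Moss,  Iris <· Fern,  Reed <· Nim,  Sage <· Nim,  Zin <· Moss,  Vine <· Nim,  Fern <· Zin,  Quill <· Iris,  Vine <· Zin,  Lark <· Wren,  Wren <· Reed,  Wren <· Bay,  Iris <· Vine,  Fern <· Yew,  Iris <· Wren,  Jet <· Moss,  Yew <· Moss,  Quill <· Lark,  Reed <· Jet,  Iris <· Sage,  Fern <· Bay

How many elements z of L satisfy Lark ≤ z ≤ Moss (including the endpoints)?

7

The interval [Lark, Moss] = {Bay, Jet, Lark, Moss, Nim, Reed, Wren}, which has 7 elements.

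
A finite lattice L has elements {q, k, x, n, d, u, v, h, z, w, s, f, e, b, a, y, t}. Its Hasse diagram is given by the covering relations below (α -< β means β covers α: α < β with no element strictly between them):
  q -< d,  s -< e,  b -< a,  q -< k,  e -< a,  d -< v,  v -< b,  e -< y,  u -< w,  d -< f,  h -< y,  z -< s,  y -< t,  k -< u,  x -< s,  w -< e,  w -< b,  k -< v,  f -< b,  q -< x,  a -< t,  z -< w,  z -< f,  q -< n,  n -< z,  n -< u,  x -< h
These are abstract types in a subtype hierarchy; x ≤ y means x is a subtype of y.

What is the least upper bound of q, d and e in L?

a

Common upper bounds of {q, d, e}: a, t.
The least among these is a.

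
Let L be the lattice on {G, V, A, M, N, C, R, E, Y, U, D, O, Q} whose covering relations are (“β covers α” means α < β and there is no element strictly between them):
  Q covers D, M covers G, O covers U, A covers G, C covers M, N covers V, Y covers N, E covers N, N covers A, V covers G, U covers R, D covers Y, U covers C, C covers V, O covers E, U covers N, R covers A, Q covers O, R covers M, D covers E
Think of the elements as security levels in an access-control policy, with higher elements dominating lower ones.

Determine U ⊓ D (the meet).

N

Common lower bounds of {U, D}: A, G, N, V.
The greatest among these is N.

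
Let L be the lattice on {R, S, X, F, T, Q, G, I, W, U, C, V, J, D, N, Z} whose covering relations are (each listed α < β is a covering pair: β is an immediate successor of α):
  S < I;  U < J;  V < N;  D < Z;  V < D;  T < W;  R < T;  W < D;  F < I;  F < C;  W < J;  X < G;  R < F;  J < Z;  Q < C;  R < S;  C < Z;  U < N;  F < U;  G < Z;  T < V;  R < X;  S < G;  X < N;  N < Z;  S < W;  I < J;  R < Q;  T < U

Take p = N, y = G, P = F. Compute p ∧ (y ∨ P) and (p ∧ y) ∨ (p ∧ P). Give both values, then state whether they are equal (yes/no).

y ∨ P = Z, so p ∧ (y ∨ P) = N ∧ Z = N.
p ∧ y = X and p ∧ P = F, so (p ∧ y) ∨ (p ∧ P) = X ∨ F = N.
Equal: yes.

N; N; yes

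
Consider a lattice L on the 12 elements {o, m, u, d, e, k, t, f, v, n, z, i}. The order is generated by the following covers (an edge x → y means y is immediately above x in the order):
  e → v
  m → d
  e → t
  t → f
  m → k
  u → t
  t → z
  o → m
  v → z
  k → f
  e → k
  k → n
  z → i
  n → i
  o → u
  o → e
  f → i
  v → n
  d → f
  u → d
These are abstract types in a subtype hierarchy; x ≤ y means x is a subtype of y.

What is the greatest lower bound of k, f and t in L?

e

Common lower bounds of {k, f, t}: e, o.
The greatest among these is e.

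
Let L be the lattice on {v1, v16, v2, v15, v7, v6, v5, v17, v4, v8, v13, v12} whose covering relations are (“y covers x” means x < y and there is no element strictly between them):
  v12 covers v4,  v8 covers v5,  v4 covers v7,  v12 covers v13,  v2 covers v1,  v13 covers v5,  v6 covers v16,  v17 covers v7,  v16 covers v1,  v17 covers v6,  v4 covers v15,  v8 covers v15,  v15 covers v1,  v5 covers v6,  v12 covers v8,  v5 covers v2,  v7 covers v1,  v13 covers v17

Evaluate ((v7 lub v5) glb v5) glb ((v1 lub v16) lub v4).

v7 ∨ v5 = v13
v13 ∧ v5 = v5
v1 ∨ v16 = v16
v16 ∨ v4 = v12
v5 ∧ v12 = v5

v5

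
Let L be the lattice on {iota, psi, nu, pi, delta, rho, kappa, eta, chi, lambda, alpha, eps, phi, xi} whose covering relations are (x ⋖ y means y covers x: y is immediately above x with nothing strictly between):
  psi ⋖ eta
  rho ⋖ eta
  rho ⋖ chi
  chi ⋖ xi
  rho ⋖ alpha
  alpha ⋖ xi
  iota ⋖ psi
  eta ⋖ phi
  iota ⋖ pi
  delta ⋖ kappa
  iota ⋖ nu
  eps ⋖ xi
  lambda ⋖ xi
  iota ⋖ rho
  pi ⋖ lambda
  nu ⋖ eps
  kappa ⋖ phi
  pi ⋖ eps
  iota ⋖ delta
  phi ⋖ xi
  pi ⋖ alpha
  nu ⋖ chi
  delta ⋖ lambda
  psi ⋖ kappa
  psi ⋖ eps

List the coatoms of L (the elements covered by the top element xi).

alpha, chi, eps, lambda, phi

The coatoms are exactly the elements covered by xi: alpha, chi, eps, lambda, phi.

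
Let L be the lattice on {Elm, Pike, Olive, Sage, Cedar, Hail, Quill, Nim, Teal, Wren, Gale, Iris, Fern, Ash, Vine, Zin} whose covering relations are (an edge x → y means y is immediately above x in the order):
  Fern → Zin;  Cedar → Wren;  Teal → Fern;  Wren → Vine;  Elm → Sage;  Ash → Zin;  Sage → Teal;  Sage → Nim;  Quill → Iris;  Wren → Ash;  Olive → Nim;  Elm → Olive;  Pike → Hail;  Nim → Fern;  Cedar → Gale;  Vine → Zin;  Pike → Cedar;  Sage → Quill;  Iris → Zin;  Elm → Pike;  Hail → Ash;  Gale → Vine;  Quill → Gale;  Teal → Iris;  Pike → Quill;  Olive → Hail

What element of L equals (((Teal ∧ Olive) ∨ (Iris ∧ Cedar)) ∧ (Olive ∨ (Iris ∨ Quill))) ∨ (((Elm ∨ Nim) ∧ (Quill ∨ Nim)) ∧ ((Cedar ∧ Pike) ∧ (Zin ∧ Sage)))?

Pike

Teal ∧ Olive = Elm
Iris ∧ Cedar = Pike
Elm ∨ Pike = Pike
Iris ∨ Quill = Iris
Olive ∨ Iris = Zin
Pike ∧ Zin = Pike
Elm ∨ Nim = Nim
Quill ∨ Nim = Zin
Nim ∧ Zin = Nim
Cedar ∧ Pike = Pike
Zin ∧ Sage = Sage
Pike ∧ Sage = Elm
Nim ∧ Elm = Elm
Pike ∨ Elm = Pike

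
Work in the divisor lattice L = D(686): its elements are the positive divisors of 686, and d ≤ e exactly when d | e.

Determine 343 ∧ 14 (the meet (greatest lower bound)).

In the divisibility order, the meet is the greatest common divisor: gcd(343, 14) = 7.

7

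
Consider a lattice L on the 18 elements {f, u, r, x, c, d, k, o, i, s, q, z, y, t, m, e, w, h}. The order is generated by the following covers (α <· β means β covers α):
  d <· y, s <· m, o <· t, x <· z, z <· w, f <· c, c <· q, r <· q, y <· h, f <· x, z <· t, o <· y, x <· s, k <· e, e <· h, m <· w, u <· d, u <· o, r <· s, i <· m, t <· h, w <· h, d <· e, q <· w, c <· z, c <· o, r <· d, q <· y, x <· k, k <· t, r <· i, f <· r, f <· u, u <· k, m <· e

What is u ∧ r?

Common lower bounds of {u, r}: f.
The greatest among these is f.

f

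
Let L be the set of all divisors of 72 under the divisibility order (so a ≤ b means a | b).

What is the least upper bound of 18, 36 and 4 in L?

36

In the divisibility order, the join is the least common multiple: lcm(18, 36, 4) = 36.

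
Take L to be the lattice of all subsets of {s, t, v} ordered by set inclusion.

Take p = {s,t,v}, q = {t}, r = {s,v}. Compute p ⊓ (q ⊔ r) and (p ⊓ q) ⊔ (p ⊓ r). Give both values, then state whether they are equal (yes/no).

q ⊔ r = {s,t,v}, so p ⊓ (q ⊔ r) = {s,t,v} ⊓ {s,t,v} = {s,t,v}.
p ⊓ q = {t} and p ⊓ r = {s,v}, so (p ⊓ q) ⊔ (p ⊓ r) = {t} ⊔ {s,v} = {s,t,v}.
Equal: yes.

{s,t,v}; {s,t,v}; yes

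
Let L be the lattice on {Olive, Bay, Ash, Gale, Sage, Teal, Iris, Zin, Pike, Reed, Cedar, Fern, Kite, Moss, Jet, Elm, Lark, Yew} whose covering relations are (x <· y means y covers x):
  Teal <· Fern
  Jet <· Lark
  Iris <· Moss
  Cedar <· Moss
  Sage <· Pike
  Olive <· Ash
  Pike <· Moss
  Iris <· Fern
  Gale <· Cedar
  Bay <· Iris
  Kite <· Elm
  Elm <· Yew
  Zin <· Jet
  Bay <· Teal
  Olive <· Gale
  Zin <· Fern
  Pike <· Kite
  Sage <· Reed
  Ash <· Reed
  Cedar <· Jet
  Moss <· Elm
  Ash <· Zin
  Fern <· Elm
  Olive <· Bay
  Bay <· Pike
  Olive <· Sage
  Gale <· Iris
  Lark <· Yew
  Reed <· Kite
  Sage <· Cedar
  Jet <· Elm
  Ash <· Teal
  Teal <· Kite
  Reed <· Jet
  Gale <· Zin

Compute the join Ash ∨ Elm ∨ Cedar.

Common upper bounds of {Ash, Elm, Cedar}: Elm, Yew.
The least among these is Elm.

Elm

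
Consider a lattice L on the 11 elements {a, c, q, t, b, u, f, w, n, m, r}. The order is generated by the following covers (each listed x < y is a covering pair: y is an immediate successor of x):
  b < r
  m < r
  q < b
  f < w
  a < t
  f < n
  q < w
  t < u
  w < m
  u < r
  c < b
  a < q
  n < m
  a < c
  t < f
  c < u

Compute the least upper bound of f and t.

Common upper bounds of {f, t}: f, m, n, r, w.
The least among these is f.

f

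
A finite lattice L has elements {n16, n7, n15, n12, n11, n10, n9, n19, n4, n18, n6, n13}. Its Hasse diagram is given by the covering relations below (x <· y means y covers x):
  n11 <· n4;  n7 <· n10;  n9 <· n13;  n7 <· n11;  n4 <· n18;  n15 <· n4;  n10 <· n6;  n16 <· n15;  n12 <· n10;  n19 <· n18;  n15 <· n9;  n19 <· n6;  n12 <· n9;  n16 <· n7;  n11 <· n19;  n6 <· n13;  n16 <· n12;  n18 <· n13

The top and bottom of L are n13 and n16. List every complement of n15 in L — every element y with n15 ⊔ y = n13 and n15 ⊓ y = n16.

n10, n6

Need y with n15 ∨ y = n13 and n15 ∧ y = n16.
Checking each element gives: n10, n6.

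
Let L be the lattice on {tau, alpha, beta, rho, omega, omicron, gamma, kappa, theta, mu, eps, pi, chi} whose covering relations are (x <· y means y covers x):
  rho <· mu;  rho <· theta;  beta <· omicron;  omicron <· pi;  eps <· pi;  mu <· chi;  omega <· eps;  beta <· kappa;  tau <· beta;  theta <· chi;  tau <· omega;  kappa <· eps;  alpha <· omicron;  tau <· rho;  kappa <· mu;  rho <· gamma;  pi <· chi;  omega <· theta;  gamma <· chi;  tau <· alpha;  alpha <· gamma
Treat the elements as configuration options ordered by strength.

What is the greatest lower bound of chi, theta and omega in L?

Common lower bounds of {chi, theta, omega}: omega, tau.
The greatest among these is omega.

omega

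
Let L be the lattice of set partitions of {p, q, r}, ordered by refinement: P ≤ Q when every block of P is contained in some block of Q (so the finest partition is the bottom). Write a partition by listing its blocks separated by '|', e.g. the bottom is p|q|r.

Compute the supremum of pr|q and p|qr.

pqr

The join of pr|q and p|qr merges any blocks that overlap across the partitions, giving pqr.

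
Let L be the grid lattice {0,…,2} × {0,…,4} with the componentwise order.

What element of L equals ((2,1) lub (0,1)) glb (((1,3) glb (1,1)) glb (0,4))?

(0,1)

(2,1) ∨ (0,1) = (2,1)
(1,3) ∧ (1,1) = (1,1)
(1,1) ∧ (0,4) = (0,1)
(2,1) ∧ (0,1) = (0,1)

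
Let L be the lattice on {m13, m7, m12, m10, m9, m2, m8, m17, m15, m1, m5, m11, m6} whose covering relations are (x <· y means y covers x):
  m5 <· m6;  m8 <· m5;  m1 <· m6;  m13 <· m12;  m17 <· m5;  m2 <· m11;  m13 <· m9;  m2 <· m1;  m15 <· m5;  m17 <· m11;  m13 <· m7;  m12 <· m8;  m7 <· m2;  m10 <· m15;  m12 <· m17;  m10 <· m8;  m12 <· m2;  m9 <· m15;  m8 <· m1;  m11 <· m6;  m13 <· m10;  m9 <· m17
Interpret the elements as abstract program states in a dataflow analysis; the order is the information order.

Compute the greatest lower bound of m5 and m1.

Common lower bounds of {m5, m1}: m10, m12, m13, m8.
The greatest among these is m8.

m8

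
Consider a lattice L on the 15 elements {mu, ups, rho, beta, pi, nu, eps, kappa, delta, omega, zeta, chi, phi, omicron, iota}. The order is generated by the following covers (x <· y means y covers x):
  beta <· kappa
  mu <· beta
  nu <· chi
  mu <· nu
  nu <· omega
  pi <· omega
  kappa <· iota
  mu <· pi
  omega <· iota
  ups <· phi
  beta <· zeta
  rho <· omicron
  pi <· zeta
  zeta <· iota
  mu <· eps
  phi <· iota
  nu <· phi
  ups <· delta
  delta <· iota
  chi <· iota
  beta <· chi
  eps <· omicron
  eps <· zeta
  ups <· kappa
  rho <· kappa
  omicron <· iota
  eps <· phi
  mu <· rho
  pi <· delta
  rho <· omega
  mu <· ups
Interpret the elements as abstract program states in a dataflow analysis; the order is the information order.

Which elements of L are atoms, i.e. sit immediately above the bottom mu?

beta, eps, nu, pi, rho, ups

The atoms are exactly the elements that cover mu: beta, eps, nu, pi, rho, ups.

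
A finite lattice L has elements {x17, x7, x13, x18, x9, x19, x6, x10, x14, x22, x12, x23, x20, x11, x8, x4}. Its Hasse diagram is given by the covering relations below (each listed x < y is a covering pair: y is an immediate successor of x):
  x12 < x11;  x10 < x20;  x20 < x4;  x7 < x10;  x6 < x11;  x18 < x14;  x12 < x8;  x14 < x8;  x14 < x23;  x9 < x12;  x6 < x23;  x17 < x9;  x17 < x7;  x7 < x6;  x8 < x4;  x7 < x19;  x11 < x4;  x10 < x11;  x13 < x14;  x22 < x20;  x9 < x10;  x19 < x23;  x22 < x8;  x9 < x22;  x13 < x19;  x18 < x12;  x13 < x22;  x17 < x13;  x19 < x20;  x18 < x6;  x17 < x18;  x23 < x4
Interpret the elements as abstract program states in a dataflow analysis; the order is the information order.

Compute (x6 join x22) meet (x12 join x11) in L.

x6 ∨ x22 = x4
x12 ∨ x11 = x11
x4 ∧ x11 = x11

x11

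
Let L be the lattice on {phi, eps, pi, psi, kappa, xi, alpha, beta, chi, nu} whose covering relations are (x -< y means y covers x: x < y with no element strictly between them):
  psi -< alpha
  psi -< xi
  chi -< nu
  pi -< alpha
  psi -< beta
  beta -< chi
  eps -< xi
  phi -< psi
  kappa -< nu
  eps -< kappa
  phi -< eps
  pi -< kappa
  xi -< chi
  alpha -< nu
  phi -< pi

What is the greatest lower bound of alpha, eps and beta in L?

Common lower bounds of {alpha, eps, beta}: phi.
The greatest among these is phi.

phi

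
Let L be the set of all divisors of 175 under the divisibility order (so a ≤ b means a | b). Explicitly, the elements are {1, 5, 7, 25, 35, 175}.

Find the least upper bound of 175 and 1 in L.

Common upper bounds of {175, 1}: 175.
The least among these is 175.

175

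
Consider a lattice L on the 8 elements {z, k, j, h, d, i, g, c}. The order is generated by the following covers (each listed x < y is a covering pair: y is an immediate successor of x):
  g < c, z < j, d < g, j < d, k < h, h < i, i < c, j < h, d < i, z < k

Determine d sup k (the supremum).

Common upper bounds of {d, k}: c, i.
The least among these is i.

i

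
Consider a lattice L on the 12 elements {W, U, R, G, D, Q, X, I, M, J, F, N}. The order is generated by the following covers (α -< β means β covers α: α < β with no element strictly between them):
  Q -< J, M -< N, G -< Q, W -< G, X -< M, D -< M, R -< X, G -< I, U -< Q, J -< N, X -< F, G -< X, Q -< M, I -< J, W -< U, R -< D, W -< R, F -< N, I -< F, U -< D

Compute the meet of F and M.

Common lower bounds of {F, M}: G, R, W, X.
The greatest among these is X.

X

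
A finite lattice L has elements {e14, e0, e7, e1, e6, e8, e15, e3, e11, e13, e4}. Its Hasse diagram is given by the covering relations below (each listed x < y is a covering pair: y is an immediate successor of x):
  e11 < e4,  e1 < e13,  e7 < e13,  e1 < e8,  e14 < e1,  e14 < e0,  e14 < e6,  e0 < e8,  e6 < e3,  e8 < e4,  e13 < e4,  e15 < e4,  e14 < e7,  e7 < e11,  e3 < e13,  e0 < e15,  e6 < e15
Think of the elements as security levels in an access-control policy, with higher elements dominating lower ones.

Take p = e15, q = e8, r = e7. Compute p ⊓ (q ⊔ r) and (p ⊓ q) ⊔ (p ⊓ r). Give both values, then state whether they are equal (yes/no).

q ⊔ r = e4, so p ⊓ (q ⊔ r) = e15 ⊓ e4 = e15.
p ⊓ q = e0 and p ⊓ r = e14, so (p ⊓ q) ⊔ (p ⊓ r) = e0 ⊔ e14 = e0.
Equal: no.

e15; e0; no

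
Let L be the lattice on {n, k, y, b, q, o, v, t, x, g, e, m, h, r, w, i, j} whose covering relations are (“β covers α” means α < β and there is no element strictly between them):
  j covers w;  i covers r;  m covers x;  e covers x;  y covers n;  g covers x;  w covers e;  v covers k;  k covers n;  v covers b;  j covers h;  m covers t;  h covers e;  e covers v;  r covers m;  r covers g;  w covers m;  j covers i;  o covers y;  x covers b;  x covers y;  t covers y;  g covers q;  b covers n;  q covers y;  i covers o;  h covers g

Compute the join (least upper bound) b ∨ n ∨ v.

Common upper bounds of {b, n, v}: e, h, j, v, w.
The least among these is v.

v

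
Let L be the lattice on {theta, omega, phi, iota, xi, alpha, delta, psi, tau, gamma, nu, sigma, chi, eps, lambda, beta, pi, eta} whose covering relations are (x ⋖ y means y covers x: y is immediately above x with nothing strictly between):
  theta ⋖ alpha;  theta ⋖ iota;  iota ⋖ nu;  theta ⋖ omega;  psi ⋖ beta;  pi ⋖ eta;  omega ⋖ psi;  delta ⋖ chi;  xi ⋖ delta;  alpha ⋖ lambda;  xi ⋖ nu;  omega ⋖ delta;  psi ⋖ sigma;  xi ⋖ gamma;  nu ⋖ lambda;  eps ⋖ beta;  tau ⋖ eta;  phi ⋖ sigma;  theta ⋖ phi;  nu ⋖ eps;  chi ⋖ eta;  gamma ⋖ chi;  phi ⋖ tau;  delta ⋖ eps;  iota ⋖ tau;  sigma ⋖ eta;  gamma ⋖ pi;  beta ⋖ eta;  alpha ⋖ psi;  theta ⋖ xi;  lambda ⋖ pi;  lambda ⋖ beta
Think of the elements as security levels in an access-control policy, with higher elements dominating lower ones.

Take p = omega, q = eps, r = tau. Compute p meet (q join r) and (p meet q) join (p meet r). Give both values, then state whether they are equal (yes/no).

q join r = eta, so p meet (q join r) = omega meet eta = omega.
p meet q = omega and p meet r = theta, so (p meet q) join (p meet r) = omega join theta = omega.
Equal: yes.

omega; omega; yes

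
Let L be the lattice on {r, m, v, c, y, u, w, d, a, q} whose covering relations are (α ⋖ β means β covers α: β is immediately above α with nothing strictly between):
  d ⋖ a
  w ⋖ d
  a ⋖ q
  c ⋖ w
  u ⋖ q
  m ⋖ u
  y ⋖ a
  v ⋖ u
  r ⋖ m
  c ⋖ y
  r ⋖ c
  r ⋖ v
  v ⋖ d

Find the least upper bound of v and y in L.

a

Common upper bounds of {v, y}: a, q.
The least among these is a.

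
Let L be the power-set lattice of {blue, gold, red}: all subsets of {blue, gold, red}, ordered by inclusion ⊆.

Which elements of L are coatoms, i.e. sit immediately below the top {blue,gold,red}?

The coatoms are exactly the elements covered by {blue,gold,red}: {blue,gold}, {blue,red}, {gold,red}.

{blue,gold}, {blue,red}, {gold,red}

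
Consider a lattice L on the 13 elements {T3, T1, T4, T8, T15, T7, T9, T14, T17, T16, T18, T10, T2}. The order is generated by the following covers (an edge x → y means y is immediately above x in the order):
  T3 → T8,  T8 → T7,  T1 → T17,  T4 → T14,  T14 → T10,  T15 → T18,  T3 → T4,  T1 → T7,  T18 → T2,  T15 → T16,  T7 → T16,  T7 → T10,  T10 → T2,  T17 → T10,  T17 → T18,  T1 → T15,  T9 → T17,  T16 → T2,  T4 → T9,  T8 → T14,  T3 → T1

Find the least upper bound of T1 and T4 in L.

T17

Common upper bounds of {T1, T4}: T10, T17, T18, T2.
The least among these is T17.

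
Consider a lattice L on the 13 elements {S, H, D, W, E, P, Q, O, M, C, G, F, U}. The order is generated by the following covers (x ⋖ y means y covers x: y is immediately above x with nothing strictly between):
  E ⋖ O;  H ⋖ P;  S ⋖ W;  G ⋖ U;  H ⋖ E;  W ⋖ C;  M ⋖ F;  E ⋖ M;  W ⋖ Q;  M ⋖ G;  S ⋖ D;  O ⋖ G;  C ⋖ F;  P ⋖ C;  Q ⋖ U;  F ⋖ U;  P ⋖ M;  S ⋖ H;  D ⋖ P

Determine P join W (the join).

Common upper bounds of {P, W}: C, F, U.
The least among these is C.

C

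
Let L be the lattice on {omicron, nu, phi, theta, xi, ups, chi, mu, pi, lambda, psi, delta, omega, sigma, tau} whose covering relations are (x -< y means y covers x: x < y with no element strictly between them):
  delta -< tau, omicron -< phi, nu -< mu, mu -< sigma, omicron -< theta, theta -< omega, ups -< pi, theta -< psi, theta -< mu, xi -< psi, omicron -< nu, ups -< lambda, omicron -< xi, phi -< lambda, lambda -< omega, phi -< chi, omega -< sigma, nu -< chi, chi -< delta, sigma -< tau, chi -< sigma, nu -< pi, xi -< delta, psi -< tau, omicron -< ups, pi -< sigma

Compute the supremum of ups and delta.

Common upper bounds of {ups, delta}: tau.
The least among these is tau.

tau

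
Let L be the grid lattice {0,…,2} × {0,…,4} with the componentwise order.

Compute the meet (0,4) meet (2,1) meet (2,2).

(0,1)

In a product of chains, the meet is componentwise min, giving (0,1).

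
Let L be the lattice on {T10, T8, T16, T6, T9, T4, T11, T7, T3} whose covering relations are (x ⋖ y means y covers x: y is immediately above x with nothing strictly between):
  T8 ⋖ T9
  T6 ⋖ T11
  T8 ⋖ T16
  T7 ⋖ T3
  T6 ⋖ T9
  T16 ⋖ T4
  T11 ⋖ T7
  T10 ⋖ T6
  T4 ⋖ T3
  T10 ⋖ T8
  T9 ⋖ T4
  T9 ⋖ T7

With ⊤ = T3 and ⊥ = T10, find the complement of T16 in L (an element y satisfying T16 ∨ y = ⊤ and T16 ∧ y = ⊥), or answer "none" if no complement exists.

T11

Need y with T16 ∨ y = T3 and T16 ∧ y = T10.
Checking each element gives: T11.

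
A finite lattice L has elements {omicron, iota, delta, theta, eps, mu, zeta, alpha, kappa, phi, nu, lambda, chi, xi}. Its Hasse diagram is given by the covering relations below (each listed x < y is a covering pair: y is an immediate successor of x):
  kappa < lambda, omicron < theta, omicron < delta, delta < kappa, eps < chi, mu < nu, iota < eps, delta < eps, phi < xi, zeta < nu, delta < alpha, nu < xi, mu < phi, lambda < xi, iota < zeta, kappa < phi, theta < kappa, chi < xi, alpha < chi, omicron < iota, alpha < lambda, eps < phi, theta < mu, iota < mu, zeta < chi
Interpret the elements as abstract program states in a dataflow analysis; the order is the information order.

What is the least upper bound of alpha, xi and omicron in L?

xi

Common upper bounds of {alpha, xi, omicron}: xi.
The least among these is xi.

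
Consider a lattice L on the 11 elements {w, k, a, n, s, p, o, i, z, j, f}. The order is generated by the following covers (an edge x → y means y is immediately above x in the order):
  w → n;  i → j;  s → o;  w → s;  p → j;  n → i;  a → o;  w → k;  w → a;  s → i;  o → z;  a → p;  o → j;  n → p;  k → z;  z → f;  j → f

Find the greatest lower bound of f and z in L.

z

Common lower bounds of {f, z}: a, k, o, s, w, z.
The greatest among these is z.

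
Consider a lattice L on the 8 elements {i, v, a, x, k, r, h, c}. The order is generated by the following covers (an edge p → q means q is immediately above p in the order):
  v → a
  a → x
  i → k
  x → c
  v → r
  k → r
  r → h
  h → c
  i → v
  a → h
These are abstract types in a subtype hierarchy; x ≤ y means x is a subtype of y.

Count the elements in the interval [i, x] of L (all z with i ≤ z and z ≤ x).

4

The interval [i, x] = {a, i, v, x}, which has 4 elements.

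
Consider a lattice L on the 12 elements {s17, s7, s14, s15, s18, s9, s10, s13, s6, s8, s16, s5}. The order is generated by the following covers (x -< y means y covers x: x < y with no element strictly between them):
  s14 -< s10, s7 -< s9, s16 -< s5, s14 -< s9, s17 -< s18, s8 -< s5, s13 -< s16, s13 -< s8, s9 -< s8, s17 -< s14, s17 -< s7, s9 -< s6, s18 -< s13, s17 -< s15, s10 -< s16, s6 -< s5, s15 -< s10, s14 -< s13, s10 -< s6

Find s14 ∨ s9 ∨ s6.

s6

Common upper bounds of {s14, s9, s6}: s5, s6.
The least among these is s6.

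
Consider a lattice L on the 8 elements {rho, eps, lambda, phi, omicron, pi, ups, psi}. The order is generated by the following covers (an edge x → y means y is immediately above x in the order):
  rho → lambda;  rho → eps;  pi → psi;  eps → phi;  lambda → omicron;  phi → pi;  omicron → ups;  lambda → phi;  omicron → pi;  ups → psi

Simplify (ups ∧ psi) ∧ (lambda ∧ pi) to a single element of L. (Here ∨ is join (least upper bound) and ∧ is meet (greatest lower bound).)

lambda

ups ∧ psi = ups
lambda ∧ pi = lambda
ups ∧ lambda = lambda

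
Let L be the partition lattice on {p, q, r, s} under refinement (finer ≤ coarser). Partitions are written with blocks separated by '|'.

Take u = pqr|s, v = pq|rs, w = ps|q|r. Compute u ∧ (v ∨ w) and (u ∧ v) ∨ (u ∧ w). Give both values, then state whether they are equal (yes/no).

pqr|s; pq|r|s; no

v ∨ w = pqrs, so u ∧ (v ∨ w) = pqr|s ∧ pqrs = pqr|s.
u ∧ v = pq|r|s and u ∧ w = p|q|r|s, so (u ∧ v) ∨ (u ∧ w) = pq|r|s ∨ p|q|r|s = pq|r|s.
Equal: no.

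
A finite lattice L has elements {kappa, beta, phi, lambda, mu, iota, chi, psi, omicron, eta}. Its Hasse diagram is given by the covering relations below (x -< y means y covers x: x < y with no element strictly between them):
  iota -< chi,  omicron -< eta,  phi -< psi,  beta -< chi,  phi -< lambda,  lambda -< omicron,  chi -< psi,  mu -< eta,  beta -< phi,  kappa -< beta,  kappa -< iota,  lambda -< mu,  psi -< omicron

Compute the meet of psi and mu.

phi

Common lower bounds of {psi, mu}: beta, kappa, phi.
The greatest among these is phi.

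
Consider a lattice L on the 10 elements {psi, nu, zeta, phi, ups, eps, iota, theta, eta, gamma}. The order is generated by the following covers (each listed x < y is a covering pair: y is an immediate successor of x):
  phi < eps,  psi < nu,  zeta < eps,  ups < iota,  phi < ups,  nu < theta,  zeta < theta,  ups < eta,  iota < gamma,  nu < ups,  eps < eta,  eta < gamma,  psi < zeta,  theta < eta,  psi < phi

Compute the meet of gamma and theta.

Common lower bounds of {gamma, theta}: nu, psi, theta, zeta.
The greatest among these is theta.

theta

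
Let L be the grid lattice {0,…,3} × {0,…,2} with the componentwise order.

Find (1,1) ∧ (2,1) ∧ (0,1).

In a product of chains, the meet is componentwise min, giving (0,1).

(0,1)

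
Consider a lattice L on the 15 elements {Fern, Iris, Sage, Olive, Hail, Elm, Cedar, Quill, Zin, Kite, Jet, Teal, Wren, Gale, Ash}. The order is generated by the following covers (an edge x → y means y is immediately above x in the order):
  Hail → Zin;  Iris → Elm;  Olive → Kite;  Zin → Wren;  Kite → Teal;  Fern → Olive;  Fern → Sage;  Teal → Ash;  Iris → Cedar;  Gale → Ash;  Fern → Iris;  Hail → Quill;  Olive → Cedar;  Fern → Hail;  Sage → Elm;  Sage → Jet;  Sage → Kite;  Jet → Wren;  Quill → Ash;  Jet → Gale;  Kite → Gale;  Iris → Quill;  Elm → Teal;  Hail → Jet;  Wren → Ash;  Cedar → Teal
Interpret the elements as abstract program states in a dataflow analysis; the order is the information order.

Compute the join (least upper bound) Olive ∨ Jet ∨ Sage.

Gale

Common upper bounds of {Olive, Jet, Sage}: Ash, Gale.
The least among these is Gale.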